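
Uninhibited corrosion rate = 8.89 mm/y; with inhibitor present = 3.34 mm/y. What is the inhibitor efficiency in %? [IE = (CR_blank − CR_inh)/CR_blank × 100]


Apply the inhibitor-efficiency definition: IE = (CR_blank − CR_inh)/CR_blank × 100
IE = (8.89 − 3.34) / 8.89 × 100
IE = 5.55 / 8.89 × 100 = 62.4 %

62.4 %


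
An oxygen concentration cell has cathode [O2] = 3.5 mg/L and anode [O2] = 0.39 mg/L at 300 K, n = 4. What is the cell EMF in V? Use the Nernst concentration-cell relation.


Apply the Nernst concentration-cell relation: E = (RT/nF)*ln(C_cathode/C_anode)
RT/nF = 8.314*300/(4*96485) = 0.00646266 V
ln(3.5/0.39) = 2.19437
E = 0.00646266 * 2.19437 = 0.01418 V

0.01418 V


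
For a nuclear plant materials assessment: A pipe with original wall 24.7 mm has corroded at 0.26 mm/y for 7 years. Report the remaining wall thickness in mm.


Remaining wall = original − CR × time
t = 24.7 − 0.26*7 = 24.7 − 1.82 = 22.88 mm

22.88 mm


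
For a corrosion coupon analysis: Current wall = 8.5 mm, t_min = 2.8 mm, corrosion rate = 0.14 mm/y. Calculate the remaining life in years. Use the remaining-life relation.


Apply the remaining-life relation: RL = (t_current − t_min) / CR
RL = (8.5 − 2.8) / 0.14 = 5.7 / 0.14 = 40.7 years

40.7 years


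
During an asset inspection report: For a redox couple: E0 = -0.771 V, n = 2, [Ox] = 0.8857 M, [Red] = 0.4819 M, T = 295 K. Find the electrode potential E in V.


Apply the Nernst equation: E = E0 + (RT/nF)*ln([Ox]/[Red])
Step 1: RT/nF = 8.314*295/(2*96485) = 0.0127099 V
Step 2: [Ox]/[Red] = 0.8857/0.4819 = 1.837933
Step 3: ln(1.837933) = 0.608642
Step 4: correction = 0.0127099 * 0.608642 = 0.008 V
E = -0.771 + 0.008 = -0.763 V

-0.763 V


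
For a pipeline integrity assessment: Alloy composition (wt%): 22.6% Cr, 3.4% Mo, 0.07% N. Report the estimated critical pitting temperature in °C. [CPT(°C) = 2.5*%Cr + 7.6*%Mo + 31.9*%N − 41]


Apply the ASTM G48 empirical CPT estimate: CPT(°C) = 2.5*%Cr + 7.6*%Mo + 31.9*%N − 41
2.5*22.6 = 56.5; 7.6*3.4 = 25.84; 31.9*0.07 = 2.233
CPT = 56.5 + 25.84 + 2.233 − 41 = 43.573 °C
Rounded to 0.1 °C: CPT ≈ 43.6 °C

43.6 °C


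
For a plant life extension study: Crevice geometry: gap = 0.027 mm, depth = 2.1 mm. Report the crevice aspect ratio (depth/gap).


Aspect ratio = depth / gap
Ratio = 2.1 / 0.027 = 77.8

77.8


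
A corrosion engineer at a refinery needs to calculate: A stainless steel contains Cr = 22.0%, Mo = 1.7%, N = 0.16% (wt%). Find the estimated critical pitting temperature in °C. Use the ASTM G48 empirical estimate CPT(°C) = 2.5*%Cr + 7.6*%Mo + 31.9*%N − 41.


Apply the ASTM G48 empirical CPT estimate: CPT(°C) = 2.5*%Cr + 7.6*%Mo + 31.9*%N − 41
2.5*22.0 = 55; 7.6*1.7 = 12.92; 31.9*0.16 = 5.104
CPT = 55 + 12.92 + 5.104 − 41 = 32.024 °C
Rounded to 0.1 °C: CPT ≈ 32.0 °C

32.0 °C


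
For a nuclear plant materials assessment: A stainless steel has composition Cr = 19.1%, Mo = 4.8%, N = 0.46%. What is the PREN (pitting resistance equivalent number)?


Apply the PREN formula: PREN = Cr + 3.3*Mo + 16*N
PREN = 19.1 + 3.3*4.8 + 16*0.46
PREN = 19.1 + 15.84 + 7.36 = 42.3

42.3


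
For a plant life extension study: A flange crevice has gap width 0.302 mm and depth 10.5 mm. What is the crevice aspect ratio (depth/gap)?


Aspect ratio = depth / gap
Ratio = 10.5 / 0.302 = 34.8

34.8


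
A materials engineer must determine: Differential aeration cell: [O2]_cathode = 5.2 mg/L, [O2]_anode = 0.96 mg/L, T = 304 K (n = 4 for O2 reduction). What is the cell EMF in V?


Apply the Nernst concentration-cell relation: E = (RT/nF)*ln(C_cathode/C_anode)
RT/nF = 8.314*304/(4*96485) = 0.00654883 V
ln(5.2/0.96) = 1.68948
E = 0.00654883 * 1.68948 = 0.01106 V

0.01106 V


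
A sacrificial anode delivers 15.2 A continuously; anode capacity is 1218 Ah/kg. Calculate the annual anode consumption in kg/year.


Annual consumption = current * hours per year / capacity
Rate = 15.2 * 8760 / 1218 = 109.3 kg/year

109.3 kg/year


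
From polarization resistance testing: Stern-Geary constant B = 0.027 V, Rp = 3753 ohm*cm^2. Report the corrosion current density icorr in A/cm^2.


Apply the Stern-Geary relation: icorr = B / Rp
icorr = 0.027 / 3753 = 7.194×10^-6 A/cm^2

7.194×10^-6 A/cm^2


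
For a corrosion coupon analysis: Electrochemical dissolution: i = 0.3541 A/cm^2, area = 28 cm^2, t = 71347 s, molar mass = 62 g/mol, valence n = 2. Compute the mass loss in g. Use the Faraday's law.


Apply Faraday's law: m = i*A*t*M / (n*F)
Total charge passed Q = i*A*t = 0.3541*28*71347 = 707391.2356 C
m = Q*M/(n*F) = 707391.2356*62/(2*96485) = 227.28 g

227.28 g


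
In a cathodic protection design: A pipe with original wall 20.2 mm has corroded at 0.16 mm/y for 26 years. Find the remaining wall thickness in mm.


Remaining wall = original − CR × time
t = 20.2 − 0.16*26 = 20.2 − 4.16 = 16.04 mm

16.04 mm


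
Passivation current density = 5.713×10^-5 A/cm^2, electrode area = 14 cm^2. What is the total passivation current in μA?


I = i_pass * A, then convert A → μA (×10^6)
I = 5.713×10^-5 * 14 * 10^6 = 799.82 μA

799.82 μA


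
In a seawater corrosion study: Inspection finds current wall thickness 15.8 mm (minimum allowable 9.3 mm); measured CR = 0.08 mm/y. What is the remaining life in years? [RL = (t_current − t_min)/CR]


Apply the remaining-life relation: RL = (t_current − t_min) / CR
RL = (15.8 − 9.3) / 0.08 = 6.5 / 0.08 = 81.3 years

81.3 years


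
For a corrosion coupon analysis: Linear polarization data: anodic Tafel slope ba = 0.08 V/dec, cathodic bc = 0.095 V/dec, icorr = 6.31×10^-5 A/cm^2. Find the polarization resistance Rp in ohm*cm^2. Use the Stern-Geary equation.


Apply the Stern-Geary equation: Rp = ba*bc / (2.303*icorr*(ba+bc))
ba*bc = 0.08*0.095 = 0.0076
ba+bc = 0.175; 2.303*icorr*(ba+bc) = 2.303*6.31×10^-5*0.175 = 2.5430877×10^-5
Rp = 0.0076 / 2.5430877×10^-5 = 298.8 ohm*cm^2

298.8 ohm*cm^2


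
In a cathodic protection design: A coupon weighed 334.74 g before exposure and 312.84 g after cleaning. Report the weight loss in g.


Weight loss = initial − final
WL = 334.74 − 312.84 = 21.9 g

21.9 g


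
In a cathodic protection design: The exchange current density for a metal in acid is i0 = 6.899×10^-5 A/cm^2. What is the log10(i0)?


i0 = 6.899×10^-5 A/cm^2
log10(i0) = -4.161

-4.161


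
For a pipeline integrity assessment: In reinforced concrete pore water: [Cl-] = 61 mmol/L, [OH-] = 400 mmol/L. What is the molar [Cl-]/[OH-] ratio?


Threshold parameter = [Cl-] / [OH-] (molar basis; both in mmol/L, so units cancel)
Ratio = 61 / 400 = 0.15

0.15


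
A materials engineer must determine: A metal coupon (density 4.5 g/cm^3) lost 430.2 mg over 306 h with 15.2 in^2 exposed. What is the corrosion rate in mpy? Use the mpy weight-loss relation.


Apply the mpy weight-loss relation: CR = 534 * W / (D * A * T)
Numerator: 534 * 430.2 = 229726.8
Denominator: 4.5 * 15.2 * 306 = 20930.4
CR = 229726.8 / 20930.4 = 10.97575 mpy

10.97575 mpy


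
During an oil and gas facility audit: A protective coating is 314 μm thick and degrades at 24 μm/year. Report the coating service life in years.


Service life = thickness / degradation rate
Life = 314 / 24 = 13.1 years

13.1 years


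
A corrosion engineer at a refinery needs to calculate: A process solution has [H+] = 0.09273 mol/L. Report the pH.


pH = −log10[H+]
pH = −log10(0.09273) = 1.03

1.03


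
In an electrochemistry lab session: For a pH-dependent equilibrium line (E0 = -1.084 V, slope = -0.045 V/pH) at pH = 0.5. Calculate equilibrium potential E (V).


Apply the Pourbaix line equation: E = E0 + slope*pH
E = -1.084 + (-0.045)*0.5 = -1.084 + (-0.0225) = -1.1065 V
Rounded to 4 decimal places: E = -1.1065 V

-1.1065 V


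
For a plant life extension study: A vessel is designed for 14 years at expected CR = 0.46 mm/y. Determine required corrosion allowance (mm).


Corrosion allowance = CR × design life
CA = 0.46 * 14 = 6.44 mm

6.44 mm


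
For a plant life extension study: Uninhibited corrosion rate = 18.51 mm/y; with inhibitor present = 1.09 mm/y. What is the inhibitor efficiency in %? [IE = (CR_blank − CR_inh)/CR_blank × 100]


Apply the inhibitor-efficiency definition: IE = (CR_blank − CR_inh)/CR_blank × 100
IE = (18.51 − 1.09) / 18.51 × 100
IE = 17.42 / 18.51 × 100 = 94.1 %

94.1 %


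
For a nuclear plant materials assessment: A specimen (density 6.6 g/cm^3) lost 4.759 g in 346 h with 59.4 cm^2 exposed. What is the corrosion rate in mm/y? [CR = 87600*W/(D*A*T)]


Apply the mm/y weight-loss relation: CR = 87600 * W / (D * A * T)
Numerator: 87600 * 4.759 = 416888.4
Denominator: 6.6 * 59.4 * 346 = 135645.84
CR = 416888.4 / 135645.84 = 3.073359 mm/y

3.073359 mm/y


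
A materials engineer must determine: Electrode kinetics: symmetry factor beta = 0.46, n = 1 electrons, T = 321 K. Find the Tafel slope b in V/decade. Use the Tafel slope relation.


Apply the Tafel slope relation: b = 2.303*R*T/(beta*n*F)
Numerator: 2.303 * 8.314 * 321 = 6146.23
Denominator: 0.46 * 1 * 96485 = 44383.1
b = 6146.23 / 44383.1 = 0.1385 V/decade

0.1385 V/decade


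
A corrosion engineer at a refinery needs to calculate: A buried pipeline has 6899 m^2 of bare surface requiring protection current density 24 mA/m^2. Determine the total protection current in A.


I = area * current density, then convert mA → A (÷1000)
I = 6899 * 24 / 1000 = 165.58 A

165.58 A


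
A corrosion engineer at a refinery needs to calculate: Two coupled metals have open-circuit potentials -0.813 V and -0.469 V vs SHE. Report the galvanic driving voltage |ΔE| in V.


Driving voltage is the absolute potential difference.
|ΔE| = |-0.813 − (-0.469)| = 0.344 V

0.344 V


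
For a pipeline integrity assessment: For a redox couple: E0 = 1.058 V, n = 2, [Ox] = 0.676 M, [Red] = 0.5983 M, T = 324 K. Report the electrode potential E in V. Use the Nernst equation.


Apply the Nernst equation: E = E0 + (RT/nF)*ln([Ox]/[Red])
Step 1: RT/nF = 8.314*324/(2*96485) = 0.01395935 V
Step 2: [Ox]/[Red] = 0.676/0.5983 = 1.129868
Step 3: ln(1.129868) = 0.122101
Step 4: correction = 0.01395935 * 0.122101 = 0.002 V
E = 1.058 + 0.002 = 1.06 V

1.06 V


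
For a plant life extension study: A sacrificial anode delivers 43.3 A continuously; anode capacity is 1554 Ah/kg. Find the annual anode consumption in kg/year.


Annual consumption = current * hours per year / capacity
Rate = 43.3 * 8760 / 1554 = 244.1 kg/year

244.1 kg/year


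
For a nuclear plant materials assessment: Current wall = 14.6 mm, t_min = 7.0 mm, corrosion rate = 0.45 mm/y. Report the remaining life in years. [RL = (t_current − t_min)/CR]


Apply the remaining-life relation: RL = (t_current − t_min) / CR
RL = (14.6 − 7.0) / 0.45 = 7.6 / 0.45 = 16.9 years

16.9 years


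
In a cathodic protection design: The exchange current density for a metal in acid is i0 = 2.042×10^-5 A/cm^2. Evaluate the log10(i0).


i0 = 2.042×10^-5 A/cm^2
log10(i0) = -4.69

-4.69


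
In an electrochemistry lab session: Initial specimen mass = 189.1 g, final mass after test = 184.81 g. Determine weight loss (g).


Weight loss = initial − final
WL = 189.1 − 184.81 = 4.29 g

4.29 g


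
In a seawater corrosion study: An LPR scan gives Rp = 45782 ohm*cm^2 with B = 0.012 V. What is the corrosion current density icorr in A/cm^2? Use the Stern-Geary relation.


Apply the Stern-Geary relation: icorr = B / Rp
icorr = 0.012 / 45782 = 2.621×10^-7 A/cm^2

2.621×10^-7 A/cm^2


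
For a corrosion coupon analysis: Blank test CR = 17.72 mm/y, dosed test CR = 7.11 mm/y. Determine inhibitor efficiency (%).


Apply the inhibitor-efficiency definition: IE = (CR_blank − CR_inh)/CR_blank × 100
IE = (17.72 − 7.11) / 17.72 × 100
IE = 10.61 / 17.72 × 100 = 59.9 %

59.9 %


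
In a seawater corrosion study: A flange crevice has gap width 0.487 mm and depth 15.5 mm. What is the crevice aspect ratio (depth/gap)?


Aspect ratio = depth / gap
Ratio = 15.5 / 0.487 = 31.8

31.8


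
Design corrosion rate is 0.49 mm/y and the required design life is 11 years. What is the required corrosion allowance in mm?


Corrosion allowance = CR × design life
CA = 0.49 * 11 = 5.39 mm

5.39 mm


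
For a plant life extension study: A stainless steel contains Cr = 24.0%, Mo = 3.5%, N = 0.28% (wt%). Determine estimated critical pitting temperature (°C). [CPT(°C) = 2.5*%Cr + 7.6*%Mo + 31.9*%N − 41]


Apply the ASTM G48 empirical CPT estimate: CPT(°C) = 2.5*%Cr + 7.6*%Mo + 31.9*%N − 41
2.5*24.0 = 60; 7.6*3.5 = 26.6; 31.9*0.28 = 8.932
CPT = 60 + 26.6 + 8.932 − 41 = 54.532 °C
Rounded to 0.1 °C: CPT ≈ 54.5 °C

54.5 °C


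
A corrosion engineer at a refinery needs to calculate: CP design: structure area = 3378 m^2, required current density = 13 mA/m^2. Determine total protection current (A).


I = area * current density, then convert mA → A (÷1000)
I = 3378 * 13 / 1000 = 43.91 A

43.91 A


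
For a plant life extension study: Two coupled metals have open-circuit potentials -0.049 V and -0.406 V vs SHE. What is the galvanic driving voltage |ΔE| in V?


Driving voltage is the absolute potential difference.
|ΔE| = |-0.049 − (-0.406)| = 0.357 V

0.357 V


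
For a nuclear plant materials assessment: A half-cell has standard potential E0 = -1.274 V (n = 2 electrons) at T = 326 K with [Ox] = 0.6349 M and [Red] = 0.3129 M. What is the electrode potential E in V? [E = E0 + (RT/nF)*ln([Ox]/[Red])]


Apply the Nernst equation: E = E0 + (RT/nF)*ln([Ox]/[Red])
Step 1: RT/nF = 8.314*326/(2*96485) = 0.01404552 V
Step 2: [Ox]/[Red] = 0.6349/0.3129 = 2.029083
Step 3: ln(2.029083) = 0.707584
Step 4: correction = 0.01404552 * 0.707584 = 0.0099 V
E = -1.274 + 0.0099 = -1.2641 V

-1.2641 V


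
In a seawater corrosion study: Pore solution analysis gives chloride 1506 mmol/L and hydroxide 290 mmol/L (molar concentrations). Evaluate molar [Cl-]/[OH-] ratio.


Threshold parameter = [Cl-] / [OH-] (molar basis; both in mmol/L, so units cancel)
Ratio = 1506 / 290 = 5.19

5.19


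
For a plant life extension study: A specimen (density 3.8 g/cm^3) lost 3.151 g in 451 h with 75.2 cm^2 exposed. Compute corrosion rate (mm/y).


Apply the mm/y weight-loss relation: CR = 87600 * W / (D * A * T)
Numerator: 87600 * 3.151 = 276027.6
Denominator: 3.8 * 75.2 * 451 = 128877.76
CR = 276027.6 / 128877.76 = 2.14178 mm/y

2.14178 mm/y


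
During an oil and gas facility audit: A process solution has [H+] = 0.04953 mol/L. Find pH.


pH = −log10[H+]
pH = −log10(0.04953) = 1.31

1.31


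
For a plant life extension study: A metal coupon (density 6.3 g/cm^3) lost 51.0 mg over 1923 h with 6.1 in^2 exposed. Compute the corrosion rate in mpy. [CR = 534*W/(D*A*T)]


Apply the mpy weight-loss relation: CR = 534 * W / (D * A * T)
Numerator: 534 * 51.0 = 27234.0
Denominator: 6.3 * 6.1 * 1923 = 73900.89
CR = 27234.0 / 73900.89 = 0.369 mpy

0.369 mpy


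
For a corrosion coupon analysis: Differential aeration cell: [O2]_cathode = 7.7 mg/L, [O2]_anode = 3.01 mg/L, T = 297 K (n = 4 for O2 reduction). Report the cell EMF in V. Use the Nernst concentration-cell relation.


Apply the Nernst concentration-cell relation: E = (RT/nF)*ln(C_cathode/C_anode)
RT/nF = 8.314*297/(4*96485) = 0.00639804 V
ln(7.7/3.01) = 0.93928
E = 0.00639804 * 0.93928 = 0.00601 V

0.00601 V


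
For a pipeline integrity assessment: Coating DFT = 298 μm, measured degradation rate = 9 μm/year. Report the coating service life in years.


Service life = thickness / degradation rate
Life = 298 / 9 = 33.1 years

33.1 years


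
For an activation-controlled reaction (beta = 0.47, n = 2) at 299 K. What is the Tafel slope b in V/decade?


Apply the Tafel slope relation: b = 2.303*R*T/(beta*n*F)
Numerator: 2.303 * 8.314 * 299 = 5725.0
Denominator: 0.47 * 2 * 96485 = 90695.9
b = 5725.0 / 90695.9 = 0.063 V/decade

0.063 V/decade


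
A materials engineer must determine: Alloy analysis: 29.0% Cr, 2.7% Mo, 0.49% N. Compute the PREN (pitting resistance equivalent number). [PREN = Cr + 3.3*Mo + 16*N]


Apply the PREN formula: PREN = Cr + 3.3*Mo + 16*N
PREN = 29.0 + 3.3*2.7 + 16*0.49
PREN = 29.0 + 8.91 + 7.84 = 45.75

45.75


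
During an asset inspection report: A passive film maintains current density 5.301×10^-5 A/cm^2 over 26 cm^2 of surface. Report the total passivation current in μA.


I = i_pass * A, then convert A → μA (×10^6)
I = 5.301×10^-5 * 26 * 10^6 = 1378.26 μA

1378.26 μA


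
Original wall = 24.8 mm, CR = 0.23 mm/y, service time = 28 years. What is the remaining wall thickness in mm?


Remaining wall = original − CR × time
t = 24.8 − 0.23*28 = 24.8 − 6.44 = 18.36 mm

18.36 mm


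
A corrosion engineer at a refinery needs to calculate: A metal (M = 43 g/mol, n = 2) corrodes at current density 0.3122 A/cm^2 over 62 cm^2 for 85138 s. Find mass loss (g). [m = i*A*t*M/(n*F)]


Apply Faraday's law: m = i*A*t*M / (n*F)
Total charge passed Q = i*A*t = 0.3122*62*85138 = 1647965.1832 C
m = Q*M/(n*F) = 1647965.1832*43/(2*96485) = 367.22 g

367.22 g


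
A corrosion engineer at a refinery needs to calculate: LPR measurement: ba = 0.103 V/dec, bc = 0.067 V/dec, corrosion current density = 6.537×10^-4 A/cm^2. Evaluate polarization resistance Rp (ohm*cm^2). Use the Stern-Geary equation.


Apply the Stern-Geary equation: Rp = ba*bc / (2.303*icorr*(ba+bc))
ba*bc = 0.103*0.067 = 0.006901
ba+bc = 0.17; 2.303*icorr*(ba+bc) = 2.303*6.537×10^-4*0.17 = 2.5593009×10^-4
Rp = 0.006901 / 2.5593009×10^-4 = 26.96 ohm*cm^2

26.96 ohm*cm^2


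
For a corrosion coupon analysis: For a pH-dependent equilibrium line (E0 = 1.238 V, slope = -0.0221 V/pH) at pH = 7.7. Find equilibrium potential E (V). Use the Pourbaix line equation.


Apply the Pourbaix line equation: E = E0 + slope*pH
E = 1.238 + (-0.0221)*7.7 = 1.238 + (-0.17017) = 1.06783 V
Rounded to 4 decimal places: E = 1.0678 V

1.0678 V


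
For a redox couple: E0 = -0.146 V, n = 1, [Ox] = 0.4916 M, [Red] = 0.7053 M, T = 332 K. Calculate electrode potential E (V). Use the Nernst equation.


Apply the Nernst equation: E = E0 + (RT/nF)*ln([Ox]/[Red])
Step 1: RT/nF = 8.314*332/(1*96485) = 0.02860805 V
Step 2: [Ox]/[Red] = 0.4916/0.7053 = 0.697008
Step 3: ln(0.697008) = -0.360958
Step 4: correction = 0.02860805 * -0.360958 = -0.0103 V
E = -0.146 + -0.0103 = -0.1563 V

-0.1563 V


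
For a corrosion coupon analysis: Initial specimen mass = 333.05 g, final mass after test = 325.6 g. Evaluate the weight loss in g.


Weight loss = initial − final
WL = 333.05 − 325.6 = 7.45 g

7.45 g


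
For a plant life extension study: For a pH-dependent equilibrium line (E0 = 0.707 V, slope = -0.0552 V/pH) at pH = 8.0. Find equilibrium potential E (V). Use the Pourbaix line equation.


Apply the Pourbaix line equation: E = E0 + slope*pH
E = 0.707 + (-0.0552)*8.0 = 0.707 + (-0.4416) = 0.2654 V
Rounded to 4 decimal places: E = 0.2654 V

0.2654 V


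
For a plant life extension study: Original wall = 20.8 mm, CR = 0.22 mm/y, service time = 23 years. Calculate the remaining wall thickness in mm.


Remaining wall = original − CR × time
t = 20.8 − 0.22*23 = 20.8 − 5.06 = 15.74 mm

15.74 mm


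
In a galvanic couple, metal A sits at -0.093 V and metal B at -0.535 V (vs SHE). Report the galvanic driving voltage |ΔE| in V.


Driving voltage is the absolute potential difference.
|ΔE| = |-0.093 − (-0.535)| = 0.442 V

0.442 V


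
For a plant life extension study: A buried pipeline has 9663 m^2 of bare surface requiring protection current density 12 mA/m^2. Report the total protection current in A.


I = area * current density, then convert mA → A (÷1000)
I = 9663 * 12 / 1000 = 115.96 A

115.96 A


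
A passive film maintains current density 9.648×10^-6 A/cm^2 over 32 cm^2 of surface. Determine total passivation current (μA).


I = i_pass * A, then convert A → μA (×10^6)
I = 9.648×10^-6 * 32 * 10^6 = 308.74 μA

308.74 μA


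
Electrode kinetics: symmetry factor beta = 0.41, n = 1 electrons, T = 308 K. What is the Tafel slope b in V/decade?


Apply the Tafel slope relation: b = 2.303*R*T/(beta*n*F)
Numerator: 2.303 * 8.314 * 308 = 5897.32
Denominator: 0.41 * 1 * 96485 = 39558.85
b = 5897.32 / 39558.85 = 0.149 V/decade

0.149 V/decade


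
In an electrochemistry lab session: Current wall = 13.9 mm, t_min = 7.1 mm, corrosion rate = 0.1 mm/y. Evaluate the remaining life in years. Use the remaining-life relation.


Apply the remaining-life relation: RL = (t_current − t_min) / CR
RL = (13.9 − 7.1) / 0.1 = 6.8 / 0.1 = 68.0 years

68.0 years


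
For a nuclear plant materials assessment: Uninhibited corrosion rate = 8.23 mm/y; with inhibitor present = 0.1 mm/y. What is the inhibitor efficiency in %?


Apply the inhibitor-efficiency definition: IE = (CR_blank − CR_inh)/CR_blank × 100
IE = (8.23 − 0.1) / 8.23 × 100
IE = 8.13 / 8.23 × 100 = 98.8 %

98.8 %


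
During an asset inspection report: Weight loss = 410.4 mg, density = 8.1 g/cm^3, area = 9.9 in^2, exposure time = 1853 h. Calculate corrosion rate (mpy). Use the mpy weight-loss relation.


Apply the mpy weight-loss relation: CR = 534 * W / (D * A * T)
Numerator: 534 * 410.4 = 219153.6
Denominator: 8.1 * 9.9 * 1853 = 148592.07
CR = 219153.6 / 148592.07 = 1.475 mpy

1.475 mpy


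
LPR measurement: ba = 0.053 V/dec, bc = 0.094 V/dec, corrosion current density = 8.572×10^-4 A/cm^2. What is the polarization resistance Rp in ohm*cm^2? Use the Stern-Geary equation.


Apply the Stern-Geary equation: Rp = ba*bc / (2.303*icorr*(ba+bc))
ba*bc = 0.053*0.094 = 0.004982
ba+bc = 0.147; 2.303*icorr*(ba+bc) = 2.303*8.572×10^-4*0.147 = 2.9019735×10^-4
Rp = 0.004982 / 2.9019735×10^-4 = 17.17 ohm*cm^2

17.17 ohm*cm^2


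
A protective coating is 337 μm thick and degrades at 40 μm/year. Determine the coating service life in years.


Service life = thickness / degradation rate
Life = 337 / 40 = 8.4 years

8.4 years


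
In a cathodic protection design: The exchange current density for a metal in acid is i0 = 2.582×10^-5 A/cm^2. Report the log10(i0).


i0 = 2.582×10^-5 A/cm^2
log10(i0) = -4.588

-4.588


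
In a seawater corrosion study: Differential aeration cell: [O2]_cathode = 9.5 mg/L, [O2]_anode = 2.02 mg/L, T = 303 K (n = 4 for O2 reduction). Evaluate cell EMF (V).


Apply the Nernst concentration-cell relation: E = (RT/nF)*ln(C_cathode/C_anode)
RT/nF = 8.314*303/(4*96485) = 0.00652729 V
ln(9.5/2.02) = 1.54819
E = 0.00652729 * 1.54819 = 0.01011 V

0.01011 V


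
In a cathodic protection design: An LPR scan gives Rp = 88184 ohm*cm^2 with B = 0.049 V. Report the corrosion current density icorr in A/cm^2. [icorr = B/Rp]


Apply the Stern-Geary relation: icorr = B / Rp
icorr = 0.049 / 88184 = 5.557×10^-7 A/cm^2

5.557×10^-7 A/cm^2


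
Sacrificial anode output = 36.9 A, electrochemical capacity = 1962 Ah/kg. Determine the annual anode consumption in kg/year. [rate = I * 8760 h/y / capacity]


Annual consumption = current * hours per year / capacity
Rate = 36.9 * 8760 / 1962 = 164.8 kg/year

164.8 kg/year


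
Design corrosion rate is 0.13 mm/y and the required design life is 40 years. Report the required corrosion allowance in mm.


Corrosion allowance = CR × design life
CA = 0.13 * 40 = 5.2 mm

5.2 mm


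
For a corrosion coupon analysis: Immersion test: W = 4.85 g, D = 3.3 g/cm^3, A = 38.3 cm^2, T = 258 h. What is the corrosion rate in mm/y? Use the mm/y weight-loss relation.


Apply the mm/y weight-loss relation: CR = 87600 * W / (D * A * T)
Numerator: 87600 * 4.85 = 424860.0
Denominator: 3.3 * 38.3 * 258 = 32608.62
CR = 424860.0 / 32608.62 = 13.0291 mm/y

13.0291 mm/y


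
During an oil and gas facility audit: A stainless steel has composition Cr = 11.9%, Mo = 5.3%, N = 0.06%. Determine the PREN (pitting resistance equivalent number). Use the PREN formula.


Apply the PREN formula: PREN = Cr + 3.3*Mo + 16*N
PREN = 11.9 + 3.3*5.3 + 16*0.06
PREN = 11.9 + 17.49 + 0.96 = 30.35

30.35


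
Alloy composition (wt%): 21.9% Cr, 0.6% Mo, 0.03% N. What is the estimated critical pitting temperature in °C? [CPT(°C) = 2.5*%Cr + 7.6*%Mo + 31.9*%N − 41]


Apply the ASTM G48 empirical CPT estimate: CPT(°C) = 2.5*%Cr + 7.6*%Mo + 31.9*%N − 41
2.5*21.9 = 54.75; 7.6*0.6 = 4.56; 31.9*0.03 = 0.957
CPT = 54.75 + 4.56 + 0.957 − 41 = 19.267 °C
Rounded to 0.1 °C: CPT ≈ 19.3 °C

19.3 °C


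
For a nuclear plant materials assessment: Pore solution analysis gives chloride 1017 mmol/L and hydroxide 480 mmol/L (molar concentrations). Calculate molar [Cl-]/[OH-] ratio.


Threshold parameter = [Cl-] / [OH-] (molar basis; both in mmol/L, so units cancel)
Ratio = 1017 / 480 = 2.12

2.12


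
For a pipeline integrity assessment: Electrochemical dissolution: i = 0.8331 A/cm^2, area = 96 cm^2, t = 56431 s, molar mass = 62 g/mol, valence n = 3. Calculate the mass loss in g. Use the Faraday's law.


Apply Faraday's law: m = i*A*t*M / (n*F)
Total charge passed Q = i*A*t = 0.8331*96*56431 = 4513215.9456 C
m = Q*M/(n*F) = 4513215.9456*62/(3*96485) = 966.7112 g

966.7112 g


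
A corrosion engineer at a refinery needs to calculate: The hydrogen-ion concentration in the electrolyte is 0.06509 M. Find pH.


pH = −log10[H+]
pH = −log10(0.06509) = 1.19

1.19


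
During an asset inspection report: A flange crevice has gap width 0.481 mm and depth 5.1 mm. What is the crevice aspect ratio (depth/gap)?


Aspect ratio = depth / gap
Ratio = 5.1 / 0.481 = 10.6

10.6


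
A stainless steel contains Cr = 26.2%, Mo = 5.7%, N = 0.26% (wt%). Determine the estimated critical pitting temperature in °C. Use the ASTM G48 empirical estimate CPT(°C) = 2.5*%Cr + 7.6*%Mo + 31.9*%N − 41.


Apply the ASTM G48 empirical CPT estimate: CPT(°C) = 2.5*%Cr + 7.6*%Mo + 31.9*%N − 41
2.5*26.2 = 65.5; 7.6*5.7 = 43.32; 31.9*0.26 = 8.294
CPT = 65.5 + 43.32 + 8.294 − 41 = 76.114 °C
Rounded to 0.1 °C: CPT ≈ 76.1 °C

76.1 °C


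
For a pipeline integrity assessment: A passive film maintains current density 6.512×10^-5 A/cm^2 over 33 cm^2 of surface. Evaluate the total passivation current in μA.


I = i_pass * A, then convert A → μA (×10^6)
I = 6.512×10^-5 * 33 * 10^6 = 2148.96 μA

2148.96 μA


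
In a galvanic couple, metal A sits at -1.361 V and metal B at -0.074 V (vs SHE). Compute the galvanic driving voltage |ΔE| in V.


Driving voltage is the absolute potential difference.
|ΔE| = |-1.361 − (-0.074)| = 1.287 V

1.287 V


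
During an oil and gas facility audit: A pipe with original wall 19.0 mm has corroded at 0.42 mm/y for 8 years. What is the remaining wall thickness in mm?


Remaining wall = original − CR × time
t = 19.0 − 0.42*8 = 19.0 − 3.36 = 15.64 mm

15.64 mm


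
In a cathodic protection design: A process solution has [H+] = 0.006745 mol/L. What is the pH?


pH = −log10[H+]
pH = −log10(0.006745) = 2.17

2.17


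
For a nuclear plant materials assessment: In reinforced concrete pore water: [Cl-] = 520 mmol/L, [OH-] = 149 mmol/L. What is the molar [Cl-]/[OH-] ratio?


Threshold parameter = [Cl-] / [OH-] (molar basis; both in mmol/L, so units cancel)
Ratio = 520 / 149 = 3.49

3.49


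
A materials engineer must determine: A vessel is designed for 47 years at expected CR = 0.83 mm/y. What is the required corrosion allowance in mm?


Corrosion allowance = CR × design life
CA = 0.83 * 47 = 39.01 mm

39.01 mm


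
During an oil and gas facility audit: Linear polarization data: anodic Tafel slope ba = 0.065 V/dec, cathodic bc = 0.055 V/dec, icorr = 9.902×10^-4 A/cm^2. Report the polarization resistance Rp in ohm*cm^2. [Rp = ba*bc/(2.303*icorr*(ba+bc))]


Apply the Stern-Geary equation: Rp = ba*bc / (2.303*icorr*(ba+bc))
ba*bc = 0.065*0.055 = 0.003575
ba+bc = 0.12; 2.303*icorr*(ba+bc) = 2.303*9.902×10^-4*0.12 = 2.7365167×10^-4
Rp = 0.003575 / 2.7365167×10^-4 = 13.06 ohm*cm^2

13.06 ohm*cm^2


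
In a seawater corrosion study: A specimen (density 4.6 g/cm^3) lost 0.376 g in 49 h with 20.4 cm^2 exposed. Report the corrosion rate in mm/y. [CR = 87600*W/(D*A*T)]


Apply the mm/y weight-loss relation: CR = 87600 * W / (D * A * T)
Numerator: 87600 * 0.376 = 32937.6
Denominator: 4.6 * 20.4 * 49 = 4598.16
CR = 32937.6 / 4598.16 = 7.1632 mm/y

7.1632 mm/y


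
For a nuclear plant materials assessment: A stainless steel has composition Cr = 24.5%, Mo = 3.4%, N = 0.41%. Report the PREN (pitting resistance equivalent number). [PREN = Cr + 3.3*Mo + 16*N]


Apply the PREN formula: PREN = Cr + 3.3*Mo + 16*N
PREN = 24.5 + 3.3*3.4 + 16*0.41
PREN = 24.5 + 11.22 + 6.56 = 42.28

42.28


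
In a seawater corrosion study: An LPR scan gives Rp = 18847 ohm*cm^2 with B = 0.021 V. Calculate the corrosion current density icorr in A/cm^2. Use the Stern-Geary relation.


Apply the Stern-Geary relation: icorr = B / Rp
icorr = 0.021 / 18847 = 1.114×10^-6 A/cm^2

1.114×10^-6 A/cm^2


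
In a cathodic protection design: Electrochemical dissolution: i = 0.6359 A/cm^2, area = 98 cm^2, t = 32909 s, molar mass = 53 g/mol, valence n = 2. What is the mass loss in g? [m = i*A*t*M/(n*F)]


Apply Faraday's law: m = i*A*t*M / (n*F)
Total charge passed Q = i*A*t = 0.6359*98*32909 = 2050829.6438 C
m = Q*M/(n*F) = 2050829.6438*53/(2*96485) = 563.269 g

563.269 g


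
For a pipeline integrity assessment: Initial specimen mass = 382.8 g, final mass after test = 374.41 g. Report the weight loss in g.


Weight loss = initial − final
WL = 382.8 − 374.41 = 8.39 g

8.39 g


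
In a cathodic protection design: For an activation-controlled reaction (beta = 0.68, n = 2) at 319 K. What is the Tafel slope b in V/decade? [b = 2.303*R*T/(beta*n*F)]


Apply the Tafel slope relation: b = 2.303*R*T/(beta*n*F)
Numerator: 2.303 * 8.314 * 319 = 6107.94
Denominator: 0.68 * 2 * 96485 = 131219.6
b = 6107.94 / 131219.6 = 0.0465 V/decade

0.0465 V/decade


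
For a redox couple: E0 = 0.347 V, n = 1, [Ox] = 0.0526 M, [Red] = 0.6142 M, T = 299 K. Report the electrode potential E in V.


Apply the Nernst equation: E = E0 + (RT/nF)*ln([Ox]/[Red])
Step 1: RT/nF = 8.314*299/(1*96485) = 0.02576448 V
Step 2: [Ox]/[Red] = 0.0526/0.6142 = 0.08564
Step 3: ln(0.08564) = -2.457603
Step 4: correction = 0.02576448 * -2.457603 = -0.063 V
E = 0.347 + -0.063 = 0.284 V

0.284 V


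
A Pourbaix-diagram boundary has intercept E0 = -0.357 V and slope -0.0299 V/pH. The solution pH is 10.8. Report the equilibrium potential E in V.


Apply the Pourbaix line equation: E = E0 + slope*pH
E = -0.357 + (-0.0299)*10.8 = -0.357 + (-0.32292) = -0.67992 V
Rounded to 3 decimal places: E = -0.680 V

-0.680 V


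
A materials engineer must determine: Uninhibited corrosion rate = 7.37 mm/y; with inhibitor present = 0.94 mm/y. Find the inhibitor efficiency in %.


Apply the inhibitor-efficiency definition: IE = (CR_blank − CR_inh)/CR_blank × 100
IE = (7.37 − 0.94) / 7.37 × 100
IE = 6.43 / 7.37 × 100 = 87.2 %

87.2 %


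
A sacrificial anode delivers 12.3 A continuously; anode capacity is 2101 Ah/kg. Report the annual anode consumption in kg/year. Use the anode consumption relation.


Annual consumption = current * hours per year / capacity
Rate = 12.3 * 8760 / 2101 = 51.3 kg/year

51.3 kg/year


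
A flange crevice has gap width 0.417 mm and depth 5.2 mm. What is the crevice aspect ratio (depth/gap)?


Aspect ratio = depth / gap
Ratio = 5.2 / 0.417 = 12.5

12.5


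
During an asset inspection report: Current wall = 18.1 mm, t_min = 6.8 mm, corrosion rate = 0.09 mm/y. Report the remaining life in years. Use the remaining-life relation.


Apply the remaining-life relation: RL = (t_current − t_min) / CR
RL = (18.1 − 6.8) / 0.09 = 11.3 / 0.09 = 125.6 years

125.6 years


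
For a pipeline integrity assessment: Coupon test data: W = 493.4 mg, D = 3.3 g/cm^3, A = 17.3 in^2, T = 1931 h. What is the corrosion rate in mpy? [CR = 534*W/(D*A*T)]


Apply the mpy weight-loss relation: CR = 534 * W / (D * A * T)
Numerator: 534 * 493.4 = 263475.6
Denominator: 3.3 * 17.3 * 1931 = 110240.79
CR = 263475.6 / 110240.79 = 2.39 mpy

2.39 mpy


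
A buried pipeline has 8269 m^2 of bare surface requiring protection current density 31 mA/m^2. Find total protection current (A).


I = area * current density, then convert mA → A (÷1000)
I = 8269 * 31 / 1000 = 256.34 A

256.34 A


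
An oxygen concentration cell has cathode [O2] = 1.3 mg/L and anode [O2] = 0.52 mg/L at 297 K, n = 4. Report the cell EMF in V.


Apply the Nernst concentration-cell relation: E = (RT/nF)*ln(C_cathode/C_anode)
RT/nF = 8.314*297/(4*96485) = 0.00639804 V
ln(1.3/0.52) = 0.91629
E = 0.00639804 * 0.91629 = 0.00586 V

0.00586 V


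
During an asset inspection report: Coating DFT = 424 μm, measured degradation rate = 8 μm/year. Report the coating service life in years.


Service life = thickness / degradation rate
Life = 424 / 8 = 53.0 years

53.0 years


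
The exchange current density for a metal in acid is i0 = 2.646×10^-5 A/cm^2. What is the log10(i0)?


i0 = 2.646×10^-5 A/cm^2
log10(i0) = -4.577

-4.577


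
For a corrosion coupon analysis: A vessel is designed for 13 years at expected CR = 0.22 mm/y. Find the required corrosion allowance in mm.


Corrosion allowance = CR × design life
CA = 0.22 * 13 = 2.86 mm

2.86 mm


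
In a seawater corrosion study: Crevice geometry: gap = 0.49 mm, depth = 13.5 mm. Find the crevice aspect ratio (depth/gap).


Aspect ratio = depth / gap
Ratio = 13.5 / 0.49 = 27.6

27.6


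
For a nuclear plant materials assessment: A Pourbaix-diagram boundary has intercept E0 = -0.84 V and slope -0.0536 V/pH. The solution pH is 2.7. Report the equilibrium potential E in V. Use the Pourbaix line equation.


Apply the Pourbaix line equation: E = E0 + slope*pH
E = -0.84 + (-0.0536)*2.7 = -0.84 + (-0.14472) = -0.98472 V
Rounded to 4 decimal places: E = -0.9847 V

-0.9847 V


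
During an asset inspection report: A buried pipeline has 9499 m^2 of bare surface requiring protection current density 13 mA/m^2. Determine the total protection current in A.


I = area * current density, then convert mA → A (÷1000)
I = 9499 * 13 / 1000 = 123.49 A

123.49 A


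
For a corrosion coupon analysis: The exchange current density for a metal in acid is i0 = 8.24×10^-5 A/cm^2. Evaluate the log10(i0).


i0 = 8.24×10^-5 A/cm^2
log10(i0) = -4.084

-4.084


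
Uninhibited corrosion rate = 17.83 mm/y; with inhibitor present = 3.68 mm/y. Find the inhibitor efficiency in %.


Apply the inhibitor-efficiency definition: IE = (CR_blank − CR_inh)/CR_blank × 100
IE = (17.83 − 3.68) / 17.83 × 100
IE = 14.15 / 17.83 × 100 = 79.4 %

79.4 %


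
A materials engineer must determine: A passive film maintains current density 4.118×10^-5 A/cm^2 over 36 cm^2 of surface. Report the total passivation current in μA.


I = i_pass * A, then convert A → μA (×10^6)
I = 4.118×10^-5 * 36 * 10^6 = 1482.48 μA

1482.48 μA


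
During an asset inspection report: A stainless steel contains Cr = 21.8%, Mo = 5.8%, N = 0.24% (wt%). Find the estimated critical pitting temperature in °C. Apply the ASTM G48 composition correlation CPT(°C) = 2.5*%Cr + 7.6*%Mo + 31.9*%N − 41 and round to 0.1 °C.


Apply the ASTM G48 empirical CPT estimate: CPT(°C) = 2.5*%Cr + 7.6*%Mo + 31.9*%N − 41
2.5*21.8 = 54.5; 7.6*5.8 = 44.08; 31.9*0.24 = 7.656
CPT = 54.5 + 44.08 + 7.656 − 41 = 65.236 °C
Rounded to 0.1 °C: CPT ≈ 65.2 °C

65.2 °C


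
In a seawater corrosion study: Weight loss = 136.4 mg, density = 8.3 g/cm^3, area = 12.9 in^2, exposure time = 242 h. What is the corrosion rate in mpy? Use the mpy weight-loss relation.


Apply the mpy weight-loss relation: CR = 534 * W / (D * A * T)
Numerator: 534 * 136.4 = 72837.6
Denominator: 8.3 * 12.9 * 242 = 25910.94
CR = 72837.6 / 25910.94 = 2.811 mpy

2.811 mpy


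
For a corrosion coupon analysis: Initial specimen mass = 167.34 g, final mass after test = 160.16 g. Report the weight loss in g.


Weight loss = initial − final
WL = 167.34 − 160.16 = 7.18 g

7.18 g


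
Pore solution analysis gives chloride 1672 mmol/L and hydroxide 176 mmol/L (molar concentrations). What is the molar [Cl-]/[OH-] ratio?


Threshold parameter = [Cl-] / [OH-] (molar basis; both in mmol/L, so units cancel)
Ratio = 1672 / 176 = 9.5

9.5


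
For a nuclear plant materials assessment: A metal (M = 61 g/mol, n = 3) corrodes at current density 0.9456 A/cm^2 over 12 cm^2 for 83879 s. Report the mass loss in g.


Apply Faraday's law: m = i*A*t*M / (n*F)
Total charge passed Q = i*A*t = 0.9456*12*83879 = 951791.7888 C
m = Q*M/(n*F) = 951791.7888*61/(3*96485) = 200.581 g

200.581 g


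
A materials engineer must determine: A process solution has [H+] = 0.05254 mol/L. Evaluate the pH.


pH = −log10[H+]
pH = −log10(0.05254) = 1.28

1.28


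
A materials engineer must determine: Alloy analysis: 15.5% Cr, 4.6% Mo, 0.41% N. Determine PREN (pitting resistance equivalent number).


Apply the PREN formula: PREN = Cr + 3.3*Mo + 16*N
PREN = 15.5 + 3.3*4.6 + 16*0.41
PREN = 15.5 + 15.18 + 6.56 = 37.24

37.24


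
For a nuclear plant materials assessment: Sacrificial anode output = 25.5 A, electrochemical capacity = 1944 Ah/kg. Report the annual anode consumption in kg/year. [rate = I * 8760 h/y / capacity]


Annual consumption = current * hours per year / capacity
Rate = 25.5 * 8760 / 1944 = 114.9 kg/year

114.9 kg/year


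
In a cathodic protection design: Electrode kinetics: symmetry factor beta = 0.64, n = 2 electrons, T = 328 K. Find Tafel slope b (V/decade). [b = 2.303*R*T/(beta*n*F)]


Apply the Tafel slope relation: b = 2.303*R*T/(beta*n*F)
Numerator: 2.303 * 8.314 * 328 = 6280.26
Denominator: 0.64 * 2 * 96485 = 123500.8
b = 6280.26 / 123500.8 = 0.051 V/decade

0.051 V/decade


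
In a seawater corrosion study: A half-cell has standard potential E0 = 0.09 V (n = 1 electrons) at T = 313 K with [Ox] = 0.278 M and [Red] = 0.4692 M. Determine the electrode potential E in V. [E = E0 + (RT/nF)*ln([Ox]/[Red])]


Apply the Nernst equation: E = E0 + (RT/nF)*ln([Ox]/[Red])
Step 1: RT/nF = 8.314*313/(1*96485) = 0.02697085 V
Step 2: [Ox]/[Red] = 0.278/0.4692 = 0.592498
Step 3: ln(0.592498) = -0.523408
Step 4: correction = 0.02697085 * -0.523408 = -0.014 V
E = 0.09 + -0.014 = 0.076 V

0.076 V


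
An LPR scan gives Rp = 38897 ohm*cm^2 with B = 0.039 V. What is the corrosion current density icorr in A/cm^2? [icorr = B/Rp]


Apply the Stern-Geary relation: icorr = B / Rp
icorr = 0.039 / 38897 = 1.003×10^-6 A/cm^2

1.003×10^-6 A/cm^2


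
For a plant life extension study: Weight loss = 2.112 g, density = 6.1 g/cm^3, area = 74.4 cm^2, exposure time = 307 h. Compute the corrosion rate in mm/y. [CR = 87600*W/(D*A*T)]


Apply the mm/y weight-loss relation: CR = 87600 * W / (D * A * T)
Numerator: 87600 * 2.112 = 185011.2
Denominator: 6.1 * 74.4 * 307 = 139328.88
CR = 185011.2 / 139328.88 = 1.3279 mm/y

1.3279 mm/y


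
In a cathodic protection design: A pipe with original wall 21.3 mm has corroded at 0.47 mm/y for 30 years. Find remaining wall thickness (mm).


Remaining wall = original − CR × time
t = 21.3 − 0.47*30 = 21.3 − 14.1 = 7.2 mm

7.2 mm


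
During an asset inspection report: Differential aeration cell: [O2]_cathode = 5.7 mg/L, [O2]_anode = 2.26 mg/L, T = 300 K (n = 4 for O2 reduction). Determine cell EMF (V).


Apply the Nernst concentration-cell relation: E = (RT/nF)*ln(C_cathode/C_anode)
RT/nF = 8.314*300/(4*96485) = 0.00646266 V
ln(5.7/2.26) = 0.9251
E = 0.00646266 * 0.9251 = 0.00598 V

0.00598 V


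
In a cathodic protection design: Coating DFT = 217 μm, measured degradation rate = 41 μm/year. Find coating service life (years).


Service life = thickness / degradation rate
Life = 217 / 41 = 5.3 years

5.3 years
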